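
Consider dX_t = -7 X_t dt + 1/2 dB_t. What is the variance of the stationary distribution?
lim Var(X_t) = 1/56

The OU SDE dX = -theta X dt + sigma dB admits the integrating factor exp(theta t): d(exp(theta t) X_t) = sigma exp(theta t) dB_t. Integrating from 0 to t gives X_t = x_0 * exp(-theta t) + sigma * int_0^t exp(-theta (t-s)) dB_s for any initial x_0. The Itô integral has variance (by the Itô isometry) sigma^2 * int_0^t exp(-2 theta (t - s)) ds = sigma^2 * (1 - exp(-2 theta t)) / (2 theta), independent of x_0.
With theta = 7, sigma = 1/2:
  Var(X_t) = (1/2)^2 * (1 - exp(-2*7 t)) / (2 * 7) = 1/56 - exp(-14*t)/56.
As t -> infinity, exp(-2*7 t) -> 0, so the stationary variance is sigma^2 / (2 theta) = 1/56.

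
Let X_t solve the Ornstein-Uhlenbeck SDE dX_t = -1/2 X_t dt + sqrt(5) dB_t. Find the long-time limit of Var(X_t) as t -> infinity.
lim Var(X_t) = 5

The OU SDE dX = -theta X dt + sigma dB admits the integrating factor exp(theta t): d(exp(theta t) X_t) = sigma exp(theta t) dB_t. Integrating from 0 to t gives X_t = x_0 * exp(-theta t) + sigma * int_0^t exp(-theta (t-s)) dB_s for any initial x_0. The Itô integral has variance (by the Itô isometry) sigma^2 * int_0^t exp(-2 theta (t - s)) ds = sigma^2 * (1 - exp(-2 theta t)) / (2 theta), independent of x_0.
With theta = 1/2, sigma = sqrt(5):
  Var(X_t) = (sqrt(5))^2 * (1 - exp(-2*1/2 t)) / (2 * 1/2) = 5 - 5*exp(-t).
As t -> infinity, exp(-2*1/2 t) -> 0, so the stationary variance is sigma^2 / (2 theta) = 5.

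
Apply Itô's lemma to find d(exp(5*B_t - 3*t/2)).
d(exp(5*B_t - 3*t/2)) = (11*exp(5*B_t - 3*t/2)) dt + (5*exp(5*B_t - 3*t/2)) dB_t

Itô's formula for f(t, x): d f(t, B_t) = (f_t + (1/2) f_xx) dt + f_x dB_t. Compute partials of f(t, x) = exp(-3*t/2 + 5*x):
  f_t(t,x)  = -3*exp(-3*t/2 + 5*x)/2
  f_x(t,x)  = 5*exp(-3*t/2 + 5*x)
  f_xx(t,x) = 25*exp(-3*t/2 + 5*x)
Assemble drift = f_t + (1/2) f_xx = 11*exp(-3*t/2 + 5*x) and diffusion = f_x = 5*exp(-3*t/2 + 5*x). Substituting x = B_t:
  d(exp(5*B_t - 3*t/2)) = (11*exp(5*B_t - 3*t/2)) dt + (5*exp(5*B_t - 3*t/2)) dB_t.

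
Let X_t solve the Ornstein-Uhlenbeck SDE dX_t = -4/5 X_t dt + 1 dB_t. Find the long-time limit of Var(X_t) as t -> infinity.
lim Var(X_t) = 5/8

The OU SDE dX = -theta X dt + sigma dB admits the integrating factor exp(theta t): d(exp(theta t) X_t) = sigma exp(theta t) dB_t. Integrating from 0 to t gives X_t = x_0 * exp(-theta t) + sigma * int_0^t exp(-theta (t-s)) dB_s for any initial x_0. The Itô integral has variance (by the Itô isometry) sigma^2 * int_0^t exp(-2 theta (t - s)) ds = sigma^2 * (1 - exp(-2 theta t)) / (2 theta), independent of x_0.
With theta = 4/5, sigma = 1:
  Var(X_t) = (1)^2 * (1 - exp(-2*4/5 t)) / (2 * 4/5) = 5/8 - 5*exp(-8*t/5)/8.
As t -> infinity, exp(-2*4/5 t) -> 0, so the stationary variance is sigma^2 / (2 theta) = 5/8.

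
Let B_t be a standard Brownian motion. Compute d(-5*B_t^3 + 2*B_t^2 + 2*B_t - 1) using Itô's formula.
d(-5*B_t^3 + 2*B_t^2 + 2*B_t - 1) = (2 - 15*B_t) dt + (-15*B_t^2 + 4*B_t + 2) dB_t

Itô's formula for f(B_t) gives d f(B_t) = f'(B_t) dB_t + (1/2) f''(B_t) dt. Compute derivatives of f(x) = -5*x^3 + 2*x^2 + 2*x - 1:
  f'(x)  = -15*x^2 + 4*x + 2
  f''(x) = 4 - 30*x
Substitute x = B_t and multiply the f'' term by 1/2:
  drift     = (1/2) * (4 - 30*x) evaluated at B_t = 2 - 15*B_t
  diffusion = (-15*x^2 + 4*x + 2) evaluated at B_t = -15*B_t^2 + 4*B_t + 2
Therefore d(-5*B_t^3 + 2*B_t^2 + 2*B_t - 1) = (2 - 15*B_t) dt + (-15*B_t^2 + 4*B_t + 2) dB_t.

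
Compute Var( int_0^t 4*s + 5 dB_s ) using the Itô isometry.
Var = t*(16*t^2 + 60*t + 75)/3

The Itô integral of a deterministic integrand f(s) has mean 0 because each increment f(s) * (B_{s+ds} - B_s) has mean 0. By the Itô isometry:
  Var( int_0^t f(s) dB_s ) = E[ (int_0^t f(s) dB_s)^2 ] = int_0^t f(s)^2 ds.
Here f(s) = 4*s + 5, so f(s)^2 = (4*s + 5)^2. Integrate:
  int_0^t ((4*s + 5)^2) ds = t*(16*t^2 + 60*t + 75)/3.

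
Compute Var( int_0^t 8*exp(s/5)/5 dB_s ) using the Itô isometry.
Var = 32*exp(2*t/5)/5 - 32/5

The Itô integral of a deterministic integrand f(s) has mean 0 because each increment f(s) * (B_{s+ds} - B_s) has mean 0. By the Itô isometry:
  Var( int_0^t f(s) dB_s ) = E[ (int_0^t f(s) dB_s)^2 ] = int_0^t f(s)^2 ds.
Here f(s) = 8*exp(s/5)/5, so f(s)^2 = 64*exp(2*s/5)/25. Integrate:
  int_0^t (64*exp(2*s/5)/25) ds = 32*exp(2*t/5)/5 - 32/5.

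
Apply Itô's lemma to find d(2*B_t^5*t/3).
d(2*B_t^5*t/3) = (2*B_t^3*(B_t^2 + 10*t)/3) dt + (10*B_t^4*t/3) dB_t

Itô's formula for f(t, x): d f(t, B_t) = (f_t + (1/2) f_xx) dt + f_x dB_t. Compute partials of f(t, x) = 2*t*x^5/3:
  f_t(t,x)  = 2*x^5/3
  f_x(t,x)  = 10*t*x^4/3
  f_xx(t,x) = 40*t*x^3/3
Assemble drift = f_t + (1/2) f_xx = 2*x^3*(10*t + x^2)/3 and diffusion = f_x = 10*t*x^4/3. Substituting x = B_t:
  d(2*B_t^5*t/3) = (2*B_t^3*(B_t^2 + 10*t)/3) dt + (10*B_t^4*t/3) dB_t.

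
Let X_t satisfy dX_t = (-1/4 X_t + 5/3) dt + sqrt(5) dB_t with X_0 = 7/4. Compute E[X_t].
E[X_t] = 20/3 - 59*exp(-t/4)/12

Taking expectations and using E[dB_t] = 0, the mean m(t) = E[X_t] satisfies the ODE m'(t) = a m(t) + b with m(0) = x_0. With a = -1/4, b = 5/3, x_0 = 7/4, the solution is
  m(t) = x_0 * exp(a t) + (b/a) * (exp(a t) - 1)
       = (7/4) * exp((-1/4) t) + ((5/3)/(-1/4)) * (exp((-1/4) t) - 1)
       = 20/3 - 59*exp(-t/4)/12.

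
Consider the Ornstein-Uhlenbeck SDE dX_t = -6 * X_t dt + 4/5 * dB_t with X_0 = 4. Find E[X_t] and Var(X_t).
E[X_t] = 4*exp(-6*t); Var(X_t) = 4/75 - 4*exp(-12*t)/75

The OU SDE dX = -theta X dt + sigma dB admits the integrating factor exp(theta t): d(exp(theta t) X_t) = sigma exp(theta t) dB_t. Integrating from 0 to t:
  X_t = x_0 * exp(-theta t) + sigma * int_0^t exp(-theta (t-s)) dB_s.
The Itô integral has mean 0 and (by the Itô isometry) variance sigma^2 * int_0^t exp(-2 theta (t - s)) ds = sigma^2 * (1 - exp(-2 theta t)) / (2 theta).
With theta = 6, sigma = 4/5, x_0 = 4:
  E[X_t] = 4 * exp(-6 t) = 4*exp(-6*t)
  Var(X_t) = (4/5)^2 * (1 - exp(-2*6 t)) / (2 * 6) = 4/75 - 4*exp(-12*t)/75.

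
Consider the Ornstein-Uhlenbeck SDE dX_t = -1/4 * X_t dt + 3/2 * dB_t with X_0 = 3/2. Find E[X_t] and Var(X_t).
E[X_t] = 3*exp(-t/4)/2; Var(X_t) = 9/2 - 9*exp(-t/2)/2

The OU SDE dX = -theta X dt + sigma dB admits the integrating factor exp(theta t): d(exp(theta t) X_t) = sigma exp(theta t) dB_t. Integrating from 0 to t:
  X_t = x_0 * exp(-theta t) + sigma * int_0^t exp(-theta (t-s)) dB_s.
The Itô integral has mean 0 and (by the Itô isometry) variance sigma^2 * int_0^t exp(-2 theta (t - s)) ds = sigma^2 * (1 - exp(-2 theta t)) / (2 theta).
With theta = 1/4, sigma = 3/2, x_0 = 3/2:
  E[X_t] = 3/2 * exp(-1/4 t) = 3*exp(-t/4)/2
  Var(X_t) = (3/2)^2 * (1 - exp(-2*1/4 t)) / (2 * 1/4) = 9/2 - 9*exp(-t/2)/2.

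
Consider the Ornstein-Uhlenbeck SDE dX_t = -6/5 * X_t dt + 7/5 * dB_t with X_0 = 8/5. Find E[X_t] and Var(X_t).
E[X_t] = 8*exp(-6*t/5)/5; Var(X_t) = 49/60 - 49*exp(-12*t/5)/60

The OU SDE dX = -theta X dt + sigma dB admits the integrating factor exp(theta t): d(exp(theta t) X_t) = sigma exp(theta t) dB_t. Integrating from 0 to t:
  X_t = x_0 * exp(-theta t) + sigma * int_0^t exp(-theta (t-s)) dB_s.
The Itô integral has mean 0 and (by the Itô isometry) variance sigma^2 * int_0^t exp(-2 theta (t - s)) ds = sigma^2 * (1 - exp(-2 theta t)) / (2 theta).
With theta = 6/5, sigma = 7/5, x_0 = 8/5:
  E[X_t] = 8/5 * exp(-6/5 t) = 8*exp(-6*t/5)/5
  Var(X_t) = (7/5)^2 * (1 - exp(-2*6/5 t)) / (2 * 6/5) = 49/60 - 49*exp(-12*t/5)/60.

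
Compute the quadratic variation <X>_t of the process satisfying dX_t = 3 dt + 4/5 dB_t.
<X>_t = 16*t/25

For an Itô process dX_t = a(t) dt + b(t) dB_t, the quadratic variation is <X>_t = int_0^t b(s)^2 ds (the drift term does not contribute). Here b(s) = 4/5, so
  b(s)^2 = 16/25.
Integrating from 0 to t:
  <X>_t = int_0^t (16/25) ds = 16*t/25.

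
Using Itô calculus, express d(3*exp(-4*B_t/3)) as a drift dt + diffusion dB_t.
d(3*exp(-4*B_t/3)) = (8*exp(-4*B_t/3)/3) dt + (-4*exp(-4*B_t/3)) dB_t

Itô's formula for f(B_t) gives d f(B_t) = f'(B_t) dB_t + (1/2) f''(B_t) dt. Compute derivatives of f(x) = 3*exp(-4*x/3):
  f'(x)  = -4*exp(-4*x/3)
  f''(x) = 16*exp(-4*x/3)/3
Substitute x = B_t and multiply the f'' term by 1/2:
  drift     = (1/2) * (16*exp(-4*x/3)/3) evaluated at B_t = 8*exp(-4*B_t/3)/3
  diffusion = (-4*exp(-4*x/3)) evaluated at B_t = -4*exp(-4*B_t/3)
Therefore d(3*exp(-4*B_t/3)) = (8*exp(-4*B_t/3)/3) dt + (-4*exp(-4*B_t/3)) dB_t.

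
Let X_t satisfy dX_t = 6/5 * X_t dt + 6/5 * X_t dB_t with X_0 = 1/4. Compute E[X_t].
E[X_t] = exp(6*t/5)/4

For GBM dX = mu X dt + sigma X dB with X_0 = x_0, apply Itô to Y = log X: dY = (mu - sigma^2/2) dt + sigma dB, so Y_t = log(x_0) + (mu - sigma^2/2) t + sigma B_t and hence X_t = x_0 * exp((mu - sigma^2/2) t + sigma B_t).
With mu = 6/5, sigma = 6/5, x_0 = 1/4, this gives:
  X_t = 1/4 * exp((12/25) * t + (6/5) * B_t).
Since sigma*B_t ~ Normal(0, sigma^2 t), E[exp(sigma*B_t)] = exp(sigma^2 t / 2); so E[X_t] = x_0 * exp((mu - sigma^2/2) t) * exp(sigma^2 t / 2) = x_0 * exp(mu t) = exp(6*t/5)/4.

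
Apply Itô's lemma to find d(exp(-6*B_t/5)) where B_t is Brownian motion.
d(exp(-6*B_t/5)) = (18*exp(-6*B_t/5)/25) dt + (-6*exp(-6*B_t/5)/5) dB_t

Itô's formula for f(B_t) gives d f(B_t) = f'(B_t) dB_t + (1/2) f''(B_t) dt. Compute derivatives of f(x) = exp(-6*x/5):
  f'(x)  = -6*exp(-6*x/5)/5
  f''(x) = 36*exp(-6*x/5)/25
Substitute x = B_t and multiply the f'' term by 1/2:
  drift     = (1/2) * (36*exp(-6*x/5)/25) evaluated at B_t = 18*exp(-6*B_t/5)/25
  diffusion = (-6*exp(-6*x/5)/5) evaluated at B_t = -6*exp(-6*B_t/5)/5
Therefore d(exp(-6*B_t/5)) = (18*exp(-6*B_t/5)/25) dt + (-6*exp(-6*B_t/5)/5) dB_t.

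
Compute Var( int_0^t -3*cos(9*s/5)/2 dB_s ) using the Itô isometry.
Var = 9*t/8 + 5*sin(18*t/5)/16

The Itô integral of a deterministic integrand f(s) has mean 0 because each increment f(s) * (B_{s+ds} - B_s) has mean 0. By the Itô isometry:
  Var( int_0^t f(s) dB_s ) = E[ (int_0^t f(s) dB_s)^2 ] = int_0^t f(s)^2 ds.
Here f(s) = -3*cos(9*s/5)/2, so f(s)^2 = 9*cos(9*s/5)^2/4. Integrate:
  int_0^t (9*cos(9*s/5)^2/4) ds = 9*t/8 + 5*sin(18*t/5)/16.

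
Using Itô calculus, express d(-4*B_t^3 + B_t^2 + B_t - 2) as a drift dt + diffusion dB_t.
d(-4*B_t^3 + B_t^2 + B_t - 2) = (1 - 12*B_t) dt + (-12*B_t^2 + 2*B_t + 1) dB_t

Itô's formula for f(B_t) gives d f(B_t) = f'(B_t) dB_t + (1/2) f''(B_t) dt. Compute derivatives of f(x) = -4*x^3 + x^2 + x - 2:
  f'(x)  = -12*x^2 + 2*x + 1
  f''(x) = 2 - 24*x
Substitute x = B_t and multiply the f'' term by 1/2:
  drift     = (1/2) * (2 - 24*x) evaluated at B_t = 1 - 12*B_t
  diffusion = (-12*x^2 + 2*x + 1) evaluated at B_t = -12*B_t^2 + 2*B_t + 1
Therefore d(-4*B_t^3 + B_t^2 + B_t - 2) = (1 - 12*B_t) dt + (-12*B_t^2 + 2*B_t + 1) dB_t.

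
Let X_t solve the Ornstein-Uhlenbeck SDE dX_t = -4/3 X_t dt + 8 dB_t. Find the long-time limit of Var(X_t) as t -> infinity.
lim Var(X_t) = 24

The OU SDE dX = -theta X dt + sigma dB admits the integrating factor exp(theta t): d(exp(theta t) X_t) = sigma exp(theta t) dB_t. Integrating from 0 to t gives X_t = x_0 * exp(-theta t) + sigma * int_0^t exp(-theta (t-s)) dB_s for any initial x_0. The Itô integral has variance (by the Itô isometry) sigma^2 * int_0^t exp(-2 theta (t - s)) ds = sigma^2 * (1 - exp(-2 theta t)) / (2 theta), independent of x_0.
With theta = 4/3, sigma = 8:
  Var(X_t) = (8)^2 * (1 - exp(-2*4/3 t)) / (2 * 4/3) = 24 - 24*exp(-8*t/3).
As t -> infinity, exp(-2*4/3 t) -> 0, so the stationary variance is sigma^2 / (2 theta) = 24.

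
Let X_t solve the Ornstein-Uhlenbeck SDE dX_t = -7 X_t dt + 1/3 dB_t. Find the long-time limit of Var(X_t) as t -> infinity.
lim Var(X_t) = 1/126

The OU SDE dX = -theta X dt + sigma dB admits the integrating factor exp(theta t): d(exp(theta t) X_t) = sigma exp(theta t) dB_t. Integrating from 0 to t gives X_t = x_0 * exp(-theta t) + sigma * int_0^t exp(-theta (t-s)) dB_s for any initial x_0. The Itô integral has variance (by the Itô isometry) sigma^2 * int_0^t exp(-2 theta (t - s)) ds = sigma^2 * (1 - exp(-2 theta t)) / (2 theta), independent of x_0.
With theta = 7, sigma = 1/3:
  Var(X_t) = (1/3)^2 * (1 - exp(-2*7 t)) / (2 * 7) = 1/126 - exp(-14*t)/126.
As t -> infinity, exp(-2*7 t) -> 0, so the stationary variance is sigma^2 / (2 theta) = 1/126.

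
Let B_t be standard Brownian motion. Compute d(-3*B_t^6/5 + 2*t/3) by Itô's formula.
d(-3*B_t^6/5 + 2*t/3) = (2/3 - 9*B_t^4) dt + (-18*B_t^5/5) dB_t

Itô's formula for f(t, x): d f(t, B_t) = (f_t + (1/2) f_xx) dt + f_x dB_t. Compute partials of f(t, x) = 2*t/3 - 3*x^6/5:
  f_t(t,x)  = 2/3
  f_x(t,x)  = -18*x^5/5
  f_xx(t,x) = -18*x^4
Assemble drift = f_t + (1/2) f_xx = 2/3 - 9*x^4 and diffusion = f_x = -18*x^5/5. Substituting x = B_t:
  d(-3*B_t^6/5 + 2*t/3) = (2/3 - 9*B_t^4) dt + (-18*B_t^5/5) dB_t.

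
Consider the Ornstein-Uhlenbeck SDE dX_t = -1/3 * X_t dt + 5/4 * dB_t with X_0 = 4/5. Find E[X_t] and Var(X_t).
E[X_t] = 4*exp(-t/3)/5; Var(X_t) = 75/32 - 75*exp(-2*t/3)/32

The OU SDE dX = -theta X dt + sigma dB admits the integrating factor exp(theta t): d(exp(theta t) X_t) = sigma exp(theta t) dB_t. Integrating from 0 to t:
  X_t = x_0 * exp(-theta t) + sigma * int_0^t exp(-theta (t-s)) dB_s.
The Itô integral has mean 0 and (by the Itô isometry) variance sigma^2 * int_0^t exp(-2 theta (t - s)) ds = sigma^2 * (1 - exp(-2 theta t)) / (2 theta).
With theta = 1/3, sigma = 5/4, x_0 = 4/5:
  E[X_t] = 4/5 * exp(-1/3 t) = 4*exp(-t/3)/5
  Var(X_t) = (5/4)^2 * (1 - exp(-2*1/3 t)) / (2 * 1/3) = 75/32 - 75*exp(-2*t/3)/32.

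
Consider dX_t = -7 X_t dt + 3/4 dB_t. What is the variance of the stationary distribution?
lim Var(X_t) = 9/224

The OU SDE dX = -theta X dt + sigma dB admits the integrating factor exp(theta t): d(exp(theta t) X_t) = sigma exp(theta t) dB_t. Integrating from 0 to t gives X_t = x_0 * exp(-theta t) + sigma * int_0^t exp(-theta (t-s)) dB_s for any initial x_0. The Itô integral has variance (by the Itô isometry) sigma^2 * int_0^t exp(-2 theta (t - s)) ds = sigma^2 * (1 - exp(-2 theta t)) / (2 theta), independent of x_0.
With theta = 7, sigma = 3/4:
  Var(X_t) = (3/4)^2 * (1 - exp(-2*7 t)) / (2 * 7) = 9/224 - 9*exp(-14*t)/224.
As t -> infinity, exp(-2*7 t) -> 0, so the stationary variance is sigma^2 / (2 theta) = 9/224.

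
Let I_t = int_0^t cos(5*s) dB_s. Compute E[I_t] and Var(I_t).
E[I_t] = 0; Var(I_t) = t/2 + sin(10*t)/20

The Itô integral of a deterministic integrand f(s) has mean 0 because each increment f(s) * (B_{s+ds} - B_s) has mean 0. By the Itô isometry:
  Var( int_0^t f(s) dB_s ) = E[ (int_0^t f(s) dB_s)^2 ] = int_0^t f(s)^2 ds.
Here f(s) = cos(5*s), so f(s)^2 = cos(5*s)^2. Integrate:
  int_0^t (cos(5*s)^2) ds = t/2 + sin(10*t)/20.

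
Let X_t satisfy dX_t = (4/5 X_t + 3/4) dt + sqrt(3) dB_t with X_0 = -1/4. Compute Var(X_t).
Var(X_t) = 15*exp(8*t/5)/8 - 15/8

The variance V(t) = Var(X_t) satisfies V'(t) = 2 a V(t) + c^2 with V(0) = 0 (drift coefficient is linear in X, diffusion is constant). With a = 4/5, c = sqrt(3), the solution is
  V(t) = (c^2 / (2 a)) * (exp(2 a t) - 1)
       = (sqrt(3)^2 / (2*(4/5))) * (exp((8/5) t) - 1)
       = 15*exp(8*t/5)/8 - 15/8.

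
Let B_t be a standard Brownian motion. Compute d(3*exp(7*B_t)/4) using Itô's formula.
d(3*exp(7*B_t)/4) = (147*exp(7*B_t)/8) dt + (21*exp(7*B_t)/4) dB_t

Itô's formula for f(B_t) gives d f(B_t) = f'(B_t) dB_t + (1/2) f''(B_t) dt. Compute derivatives of f(x) = 3*exp(7*x)/4:
  f'(x)  = 21*exp(7*x)/4
  f''(x) = 147*exp(7*x)/4
Substitute x = B_t and multiply the f'' term by 1/2:
  drift     = (1/2) * (147*exp(7*x)/4) evaluated at B_t = 147*exp(7*B_t)/8
  diffusion = (21*exp(7*x)/4) evaluated at B_t = 21*exp(7*B_t)/4
Therefore d(3*exp(7*B_t)/4) = (147*exp(7*B_t)/8) dt + (21*exp(7*B_t)/4) dB_t.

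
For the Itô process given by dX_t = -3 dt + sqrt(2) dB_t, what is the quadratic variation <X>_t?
<X>_t = 2*t

For an Itô process dX_t = a(t) dt + b(t) dB_t, the quadratic variation is <X>_t = int_0^t b(s)^2 ds (the drift term does not contribute). Here b(s) = sqrt(2), so
  b(s)^2 = 2.
Integrating from 0 to t:
  <X>_t = int_0^t (2) ds = 2*t.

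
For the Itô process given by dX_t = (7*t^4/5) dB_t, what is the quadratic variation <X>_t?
<X>_t = 49*t^9/225

For an Itô process dX_t = a(t) dt + b(t) dB_t, the quadratic variation is <X>_t = int_0^t b(s)^2 ds (the drift term does not contribute). Here b(s) = 7*s^4/5, so
  b(s)^2 = 49*s^8/25.
Integrating from 0 to t:
  <X>_t = int_0^t (49*s^8/25) ds = 49*t^9/225.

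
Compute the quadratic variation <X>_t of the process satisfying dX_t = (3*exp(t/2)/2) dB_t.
<X>_t = 9*exp(t)/4 - 9/4

For an Itô process dX_t = a(t) dt + b(t) dB_t, the quadratic variation is <X>_t = int_0^t b(s)^2 ds (the drift term does not contribute). Here b(s) = 3*exp(s/2)/2, so
  b(s)^2 = 9*exp(s)/4.
Integrating from 0 to t:
  <X>_t = int_0^t (9*exp(s)/4) ds = 9*exp(t)/4 - 9/4.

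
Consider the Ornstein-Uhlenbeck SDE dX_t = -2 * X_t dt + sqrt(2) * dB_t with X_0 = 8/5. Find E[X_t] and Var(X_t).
E[X_t] = 8*exp(-2*t)/5; Var(X_t) = 1/2 - exp(-4*t)/2

The OU SDE dX = -theta X dt + sigma dB admits the integrating factor exp(theta t): d(exp(theta t) X_t) = sigma exp(theta t) dB_t. Integrating from 0 to t:
  X_t = x_0 * exp(-theta t) + sigma * int_0^t exp(-theta (t-s)) dB_s.
The Itô integral has mean 0 and (by the Itô isometry) variance sigma^2 * int_0^t exp(-2 theta (t - s)) ds = sigma^2 * (1 - exp(-2 theta t)) / (2 theta).
With theta = 2, sigma = sqrt(2), x_0 = 8/5:
  E[X_t] = 8/5 * exp(-2 t) = 8*exp(-2*t)/5
  Var(X_t) = (sqrt(2))^2 * (1 - exp(-2*2 t)) / (2 * 2) = 1/2 - exp(-4*t)/2.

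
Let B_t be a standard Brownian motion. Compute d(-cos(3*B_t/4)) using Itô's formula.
d(-cos(3*B_t/4)) = (9*cos(3*B_t/4)/32) dt + (3*sin(3*B_t/4)/4) dB_t

Itô's formula for f(B_t) gives d f(B_t) = f'(B_t) dB_t + (1/2) f''(B_t) dt. Compute derivatives of f(x) = -cos(3*x/4):
  f'(x)  = 3*sin(3*x/4)/4
  f''(x) = 9*cos(3*x/4)/16
Substitute x = B_t and multiply the f'' term by 1/2:
  drift     = (1/2) * (9*cos(3*x/4)/16) evaluated at B_t = 9*cos(3*B_t/4)/32
  diffusion = (3*sin(3*x/4)/4) evaluated at B_t = 3*sin(3*B_t/4)/4
Therefore d(-cos(3*B_t/4)) = (9*cos(3*B_t/4)/32) dt + (3*sin(3*B_t/4)/4) dB_t.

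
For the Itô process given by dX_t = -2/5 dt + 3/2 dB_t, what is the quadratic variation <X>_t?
<X>_t = 9*t/4

For an Itô process dX_t = a(t) dt + b(t) dB_t, the quadratic variation is <X>_t = int_0^t b(s)^2 ds (the drift term does not contribute). Here b(s) = 3/2, so
  b(s)^2 = 9/4.
Integrating from 0 to t:
  <X>_t = int_0^t (9/4) ds = 9*t/4.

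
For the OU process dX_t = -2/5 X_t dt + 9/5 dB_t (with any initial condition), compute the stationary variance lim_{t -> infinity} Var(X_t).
lim Var(X_t) = 81/20

The OU SDE dX = -theta X dt + sigma dB admits the integrating factor exp(theta t): d(exp(theta t) X_t) = sigma exp(theta t) dB_t. Integrating from 0 to t gives X_t = x_0 * exp(-theta t) + sigma * int_0^t exp(-theta (t-s)) dB_s for any initial x_0. The Itô integral has variance (by the Itô isometry) sigma^2 * int_0^t exp(-2 theta (t - s)) ds = sigma^2 * (1 - exp(-2 theta t)) / (2 theta), independent of x_0.
With theta = 2/5, sigma = 9/5:
  Var(X_t) = (9/5)^2 * (1 - exp(-2*2/5 t)) / (2 * 2/5) = 81/20 - 81*exp(-4*t/5)/20.
As t -> infinity, exp(-2*2/5 t) -> 0, so the stationary variance is sigma^2 / (2 theta) = 81/20.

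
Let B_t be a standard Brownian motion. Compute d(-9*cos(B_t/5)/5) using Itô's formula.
d(-9*cos(B_t/5)/5) = (9*cos(B_t/5)/250) dt + (9*sin(B_t/5)/25) dB_t

Itô's formula for f(B_t) gives d f(B_t) = f'(B_t) dB_t + (1/2) f''(B_t) dt. Compute derivatives of f(x) = -9*cos(x/5)/5:
  f'(x)  = 9*sin(x/5)/25
  f''(x) = 9*cos(x/5)/125
Substitute x = B_t and multiply the f'' term by 1/2:
  drift     = (1/2) * (9*cos(x/5)/125) evaluated at B_t = 9*cos(B_t/5)/250
  diffusion = (9*sin(x/5)/25) evaluated at B_t = 9*sin(B_t/5)/25
Therefore d(-9*cos(B_t/5)/5) = (9*cos(B_t/5)/250) dt + (9*sin(B_t/5)/25) dB_t.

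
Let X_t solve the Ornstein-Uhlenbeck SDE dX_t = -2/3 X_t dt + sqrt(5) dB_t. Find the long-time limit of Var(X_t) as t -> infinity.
lim Var(X_t) = 15/4

The OU SDE dX = -theta X dt + sigma dB admits the integrating factor exp(theta t): d(exp(theta t) X_t) = sigma exp(theta t) dB_t. Integrating from 0 to t gives X_t = x_0 * exp(-theta t) + sigma * int_0^t exp(-theta (t-s)) dB_s for any initial x_0. The Itô integral has variance (by the Itô isometry) sigma^2 * int_0^t exp(-2 theta (t - s)) ds = sigma^2 * (1 - exp(-2 theta t)) / (2 theta), independent of x_0.
With theta = 2/3, sigma = sqrt(5):
  Var(X_t) = (sqrt(5))^2 * (1 - exp(-2*2/3 t)) / (2 * 2/3) = 15/4 - 15*exp(-4*t/3)/4.
As t -> infinity, exp(-2*2/3 t) -> 0, so the stationary variance is sigma^2 / (2 theta) = 15/4.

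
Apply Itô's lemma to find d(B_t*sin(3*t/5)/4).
d(B_t*sin(3*t/5)/4) = (3*B_t*cos(3*t/5)/20) dt + (sin(3*t/5)/4) dB_t

Itô's formula for f(t, x): d f(t, B_t) = (f_t + (1/2) f_xx) dt + f_x dB_t. Compute partials of f(t, x) = x*sin(3*t/5)/4:
  f_t(t,x)  = 3*x*cos(3*t/5)/20
  f_x(t,x)  = sin(3*t/5)/4
  f_xx(t,x) = 0
Assemble drift = f_t + (1/2) f_xx = 3*x*cos(3*t/5)/20 and diffusion = f_x = sin(3*t/5)/4. Substituting x = B_t:
  d(B_t*sin(3*t/5)/4) = (3*B_t*cos(3*t/5)/20) dt + (sin(3*t/5)/4) dB_t.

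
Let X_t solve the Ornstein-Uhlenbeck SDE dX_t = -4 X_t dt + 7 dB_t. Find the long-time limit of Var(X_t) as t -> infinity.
lim Var(X_t) = 49/8

The OU SDE dX = -theta X dt + sigma dB admits the integrating factor exp(theta t): d(exp(theta t) X_t) = sigma exp(theta t) dB_t. Integrating from 0 to t gives X_t = x_0 * exp(-theta t) + sigma * int_0^t exp(-theta (t-s)) dB_s for any initial x_0. The Itô integral has variance (by the Itô isometry) sigma^2 * int_0^t exp(-2 theta (t - s)) ds = sigma^2 * (1 - exp(-2 theta t)) / (2 theta), independent of x_0.
With theta = 4, sigma = 7:
  Var(X_t) = (7)^2 * (1 - exp(-2*4 t)) / (2 * 4) = 49/8 - 49*exp(-8*t)/8.
As t -> infinity, exp(-2*4 t) -> 0, so the stationary variance is sigma^2 / (2 theta) = 49/8.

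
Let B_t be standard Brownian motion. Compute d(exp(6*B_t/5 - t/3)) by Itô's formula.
d(exp(6*B_t/5 - t/3)) = (29*exp(6*B_t/5 - t/3)/75) dt + (6*exp(6*B_t/5 - t/3)/5) dB_t

Itô's formula for f(t, x): d f(t, B_t) = (f_t + (1/2) f_xx) dt + f_x dB_t. Compute partials of f(t, x) = exp(-t/3 + 6*x/5):
  f_t(t,x)  = -exp(-t/3 + 6*x/5)/3
  f_x(t,x)  = 6*exp(-t/3 + 6*x/5)/5
  f_xx(t,x) = 36*exp(-t/3 + 6*x/5)/25
Assemble drift = f_t + (1/2) f_xx = 29*exp(-t/3 + 6*x/5)/75 and diffusion = f_x = 6*exp(-t/3 + 6*x/5)/5. Substituting x = B_t:
  d(exp(6*B_t/5 - t/3)) = (29*exp(6*B_t/5 - t/3)/75) dt + (6*exp(6*B_t/5 - t/3)/5) dB_t.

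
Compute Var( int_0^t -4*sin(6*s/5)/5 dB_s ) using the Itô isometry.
Var = 8*t/25 - 2*sin(12*t/5)/15

The Itô integral of a deterministic integrand f(s) has mean 0 because each increment f(s) * (B_{s+ds} - B_s) has mean 0. By the Itô isometry:
  Var( int_0^t f(s) dB_s ) = E[ (int_0^t f(s) dB_s)^2 ] = int_0^t f(s)^2 ds.
Here f(s) = -4*sin(6*s/5)/5, so f(s)^2 = 16*sin(6*s/5)^2/25. Integrate:
  int_0^t (16*sin(6*s/5)^2/25) ds = 8*t/25 - 2*sin(12*t/5)/15.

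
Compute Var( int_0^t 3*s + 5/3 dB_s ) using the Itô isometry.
Var = t*(27*t^2 + 45*t + 25)/9

The Itô integral of a deterministic integrand f(s) has mean 0 because each increment f(s) * (B_{s+ds} - B_s) has mean 0. By the Itô isometry:
  Var( int_0^t f(s) dB_s ) = E[ (int_0^t f(s) dB_s)^2 ] = int_0^t f(s)^2 ds.
Here f(s) = 3*s + 5/3, so f(s)^2 = (9*s + 5)^2/9. Integrate:
  int_0^t ((9*s + 5)^2/9) ds = t*(27*t^2 + 45*t + 25)/9.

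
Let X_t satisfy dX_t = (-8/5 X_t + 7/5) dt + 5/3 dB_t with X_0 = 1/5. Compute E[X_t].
E[X_t] = 7/8 - 27*exp(-8*t/5)/40

Taking expectations and using E[dB_t] = 0, the mean m(t) = E[X_t] satisfies the ODE m'(t) = a m(t) + b with m(0) = x_0. With a = -8/5, b = 7/5, x_0 = 1/5, the solution is
  m(t) = x_0 * exp(a t) + (b/a) * (exp(a t) - 1)
       = (1/5) * exp((-8/5) t) + ((7/5)/(-8/5)) * (exp((-8/5) t) - 1)
       = 7/8 - 27*exp(-8*t/5)/40.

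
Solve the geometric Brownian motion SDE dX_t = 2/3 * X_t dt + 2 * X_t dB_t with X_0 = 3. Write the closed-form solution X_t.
X_t = 3 * exp((-4/3) * t + (2) * B_t)

For GBM dX = mu X dt + sigma X dB with X_0 = x_0, apply Itô to Y = log X: dY = (mu - sigma^2/2) dt + sigma dB, so Y_t = log(x_0) + (mu - sigma^2/2) t + sigma B_t and hence X_t = x_0 * exp((mu - sigma^2/2) t + sigma B_t).
With mu = 2/3, sigma = 2, x_0 = 3, this gives:
  X_t = 3 * exp((-4/3) * t + (2) * B_t).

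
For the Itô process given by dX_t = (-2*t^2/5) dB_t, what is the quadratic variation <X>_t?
<X>_t = 4*t^5/125

For an Itô process dX_t = a(t) dt + b(t) dB_t, the quadratic variation is <X>_t = int_0^t b(s)^2 ds (the drift term does not contribute). Here b(s) = -2*s^2/5, so
  b(s)^2 = 4*s^4/25.
Integrating from 0 to t:
  <X>_t = int_0^t (4*s^4/25) ds = 4*t^5/125.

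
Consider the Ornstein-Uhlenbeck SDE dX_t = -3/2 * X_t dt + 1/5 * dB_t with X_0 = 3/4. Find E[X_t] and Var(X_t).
E[X_t] = 3*exp(-3*t/2)/4; Var(X_t) = 1/75 - exp(-3*t)/75

The OU SDE dX = -theta X dt + sigma dB admits the integrating factor exp(theta t): d(exp(theta t) X_t) = sigma exp(theta t) dB_t. Integrating from 0 to t:
  X_t = x_0 * exp(-theta t) + sigma * int_0^t exp(-theta (t-s)) dB_s.
The Itô integral has mean 0 and (by the Itô isometry) variance sigma^2 * int_0^t exp(-2 theta (t - s)) ds = sigma^2 * (1 - exp(-2 theta t)) / (2 theta).
With theta = 3/2, sigma = 1/5, x_0 = 3/4:
  E[X_t] = 3/4 * exp(-3/2 t) = 3*exp(-3*t/2)/4
  Var(X_t) = (1/5)^2 * (1 - exp(-2*3/2 t)) / (2 * 3/2) = 1/75 - exp(-3*t)/75.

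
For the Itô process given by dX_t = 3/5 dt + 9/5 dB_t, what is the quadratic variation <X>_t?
<X>_t = 81*t/25

For an Itô process dX_t = a(t) dt + b(t) dB_t, the quadratic variation is <X>_t = int_0^t b(s)^2 ds (the drift term does not contribute). Here b(s) = 9/5, so
  b(s)^2 = 81/25.
Integrating from 0 to t:
  <X>_t = int_0^t (81/25) ds = 81*t/25.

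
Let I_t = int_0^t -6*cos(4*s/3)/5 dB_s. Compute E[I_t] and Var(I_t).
E[I_t] = 0; Var(I_t) = 18*t/25 + 27*sin(4*t/3)*cos(4*t/3)/50

The Itô integral of a deterministic integrand f(s) has mean 0 because each increment f(s) * (B_{s+ds} - B_s) has mean 0. By the Itô isometry:
  Var( int_0^t f(s) dB_s ) = E[ (int_0^t f(s) dB_s)^2 ] = int_0^t f(s)^2 ds.
Here f(s) = -6*cos(4*s/3)/5, so f(s)^2 = 36*cos(4*s/3)^2/25. Integrate:
  int_0^t (36*cos(4*s/3)^2/25) ds = 18*t/25 + 27*sin(4*t/3)*cos(4*t/3)/50.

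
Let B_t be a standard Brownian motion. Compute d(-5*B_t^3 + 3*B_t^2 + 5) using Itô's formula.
d(-5*B_t^3 + 3*B_t^2 + 5) = (3 - 15*B_t) dt + (3*B_t*(2 - 5*B_t)) dB_t

Itô's formula for f(B_t) gives d f(B_t) = f'(B_t) dB_t + (1/2) f''(B_t) dt. Compute derivatives of f(x) = -5*x^3 + 3*x^2 + 5:
  f'(x)  = 3*x*(2 - 5*x)
  f''(x) = 6 - 30*x
Substitute x = B_t and multiply the f'' term by 1/2:
  drift     = (1/2) * (6 - 30*x) evaluated at B_t = 3 - 15*B_t
  diffusion = (3*x*(2 - 5*x)) evaluated at B_t = 3*B_t*(2 - 5*B_t)
Therefore d(-5*B_t^3 + 3*B_t^2 + 5) = (3 - 15*B_t) dt + (3*B_t*(2 - 5*B_t)) dB_t.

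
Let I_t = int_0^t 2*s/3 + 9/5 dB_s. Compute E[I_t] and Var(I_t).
E[I_t] = 0; Var(I_t) = t*(100*t^2 + 810*t + 2187)/675

The Itô integral of a deterministic integrand f(s) has mean 0 because each increment f(s) * (B_{s+ds} - B_s) has mean 0. By the Itô isometry:
  Var( int_0^t f(s) dB_s ) = E[ (int_0^t f(s) dB_s)^2 ] = int_0^t f(s)^2 ds.
Here f(s) = 2*s/3 + 9/5, so f(s)^2 = (10*s + 27)^2/225. Integrate:
  int_0^t ((10*s + 27)^2/225) ds = t*(100*t^2 + 810*t + 2187)/675.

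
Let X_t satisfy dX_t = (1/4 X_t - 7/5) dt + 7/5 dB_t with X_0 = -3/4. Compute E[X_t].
E[X_t] = 28/5 - 127*exp(t/4)/20

Taking expectations and using E[dB_t] = 0, the mean m(t) = E[X_t] satisfies the ODE m'(t) = a m(t) + b with m(0) = x_0. With a = 1/4, b = -7/5, x_0 = -3/4, the solution is
  m(t) = x_0 * exp(a t) + (b/a) * (exp(a t) - 1)
       = (-3/4) * exp((1/4) t) + ((-7/5)/(1/4)) * (exp((1/4) t) - 1)
       = 28/5 - 127*exp(t/4)/20.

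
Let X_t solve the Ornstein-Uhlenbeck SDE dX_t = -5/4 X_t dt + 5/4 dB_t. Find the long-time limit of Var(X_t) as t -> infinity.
lim Var(X_t) = 5/8

The OU SDE dX = -theta X dt + sigma dB admits the integrating factor exp(theta t): d(exp(theta t) X_t) = sigma exp(theta t) dB_t. Integrating from 0 to t gives X_t = x_0 * exp(-theta t) + sigma * int_0^t exp(-theta (t-s)) dB_s for any initial x_0. The Itô integral has variance (by the Itô isometry) sigma^2 * int_0^t exp(-2 theta (t - s)) ds = sigma^2 * (1 - exp(-2 theta t)) / (2 theta), independent of x_0.
With theta = 5/4, sigma = 5/4:
  Var(X_t) = (5/4)^2 * (1 - exp(-2*5/4 t)) / (2 * 5/4) = 5/8 - 5*exp(-5*t/2)/8.
As t -> infinity, exp(-2*5/4 t) -> 0, so the stationary variance is sigma^2 / (2 theta) = 5/8.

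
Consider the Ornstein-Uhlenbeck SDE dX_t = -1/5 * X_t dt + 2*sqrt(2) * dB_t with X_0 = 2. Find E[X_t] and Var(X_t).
E[X_t] = 2*exp(-t/5); Var(X_t) = 20 - 20*exp(-2*t/5)

The OU SDE dX = -theta X dt + sigma dB admits the integrating factor exp(theta t): d(exp(theta t) X_t) = sigma exp(theta t) dB_t. Integrating from 0 to t:
  X_t = x_0 * exp(-theta t) + sigma * int_0^t exp(-theta (t-s)) dB_s.
The Itô integral has mean 0 and (by the Itô isometry) variance sigma^2 * int_0^t exp(-2 theta (t - s)) ds = sigma^2 * (1 - exp(-2 theta t)) / (2 theta).
With theta = 1/5, sigma = 2*sqrt(2), x_0 = 2:
  E[X_t] = 2 * exp(-1/5 t) = 2*exp(-t/5)
  Var(X_t) = (2*sqrt(2))^2 * (1 - exp(-2*1/5 t)) / (2 * 1/5) = 20 - 20*exp(-2*t/5).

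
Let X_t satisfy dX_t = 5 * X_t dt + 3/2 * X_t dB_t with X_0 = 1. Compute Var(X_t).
Var(X_t) = exp(49*t/4) - exp(10*t)

For GBM dX = mu X dt + sigma X dB with X_0 = x_0, apply Itô to Y = log X: dY = (mu - sigma^2/2) dt + sigma dB, so Y_t = log(x_0) + (mu - sigma^2/2) t + sigma B_t and hence X_t = x_0 * exp((mu - sigma^2/2) t + sigma B_t).
With mu = 5, sigma = 3/2, x_0 = 1, this gives:
  X_t = 1 * exp((31/8) * t + (3/2) * B_t).
Since sigma*B_t ~ Normal(0, sigma^2 t), E[exp(sigma*B_t)] = exp(sigma^2 t / 2); so E[X_t] = x_0 * exp((mu - sigma^2/2) t) * exp(sigma^2 t / 2) = x_0 * exp(mu t) = exp(5*t).
Var(X_t) = E[X_t^2] - (E[X_t])^2 = x_0^2 * exp(2 mu t) * (exp(sigma^2 t) - 1) = exp(49*t/4) - exp(10*t).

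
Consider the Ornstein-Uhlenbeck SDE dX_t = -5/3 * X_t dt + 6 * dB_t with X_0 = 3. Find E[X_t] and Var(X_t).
E[X_t] = 3*exp(-5*t/3); Var(X_t) = 54/5 - 54*exp(-10*t/3)/5

The OU SDE dX = -theta X dt + sigma dB admits the integrating factor exp(theta t): d(exp(theta t) X_t) = sigma exp(theta t) dB_t. Integrating from 0 to t:
  X_t = x_0 * exp(-theta t) + sigma * int_0^t exp(-theta (t-s)) dB_s.
The Itô integral has mean 0 and (by the Itô isometry) variance sigma^2 * int_0^t exp(-2 theta (t - s)) ds = sigma^2 * (1 - exp(-2 theta t)) / (2 theta).
With theta = 5/3, sigma = 6, x_0 = 3:
  E[X_t] = 3 * exp(-5/3 t) = 3*exp(-5*t/3)
  Var(X_t) = (6)^2 * (1 - exp(-2*5/3 t)) / (2 * 5/3) = 54/5 - 54*exp(-10*t/3)/5.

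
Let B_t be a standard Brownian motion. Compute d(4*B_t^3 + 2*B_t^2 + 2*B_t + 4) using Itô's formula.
d(4*B_t^3 + 2*B_t^2 + 2*B_t + 4) = (12*B_t + 2) dt + (12*B_t^2 + 4*B_t + 2) dB_t

Itô's formula for f(B_t) gives d f(B_t) = f'(B_t) dB_t + (1/2) f''(B_t) dt. Compute derivatives of f(x) = 4*x^3 + 2*x^2 + 2*x + 4:
  f'(x)  = 12*x^2 + 4*x + 2
  f''(x) = 24*x + 4
Substitute x = B_t and multiply the f'' term by 1/2:
  drift     = (1/2) * (24*x + 4) evaluated at B_t = 12*B_t + 2
  diffusion = (12*x^2 + 4*x + 2) evaluated at B_t = 12*B_t^2 + 4*B_t + 2
Therefore d(4*B_t^3 + 2*B_t^2 + 2*B_t + 4) = (12*B_t + 2) dt + (12*B_t^2 + 4*B_t + 2) dB_t.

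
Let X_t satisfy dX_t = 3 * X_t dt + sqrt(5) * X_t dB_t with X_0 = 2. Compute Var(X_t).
Var(X_t) = 4*(exp(5*t) - 1)*exp(6*t)

For GBM dX = mu X dt + sigma X dB with X_0 = x_0, apply Itô to Y = log X: dY = (mu - sigma^2/2) dt + sigma dB, so Y_t = log(x_0) + (mu - sigma^2/2) t + sigma B_t and hence X_t = x_0 * exp((mu - sigma^2/2) t + sigma B_t).
With mu = 3, sigma = sqrt(5), x_0 = 2, this gives:
  X_t = 2 * exp((1/2) * t + (sqrt(5)) * B_t).
Since sigma*B_t ~ Normal(0, sigma^2 t), E[exp(sigma*B_t)] = exp(sigma^2 t / 2); so E[X_t] = x_0 * exp((mu - sigma^2/2) t) * exp(sigma^2 t / 2) = x_0 * exp(mu t) = 2*exp(3*t).
Var(X_t) = E[X_t^2] - (E[X_t])^2 = x_0^2 * exp(2 mu t) * (exp(sigma^2 t) - 1) = 4*(exp(5*t) - 1)*exp(6*t).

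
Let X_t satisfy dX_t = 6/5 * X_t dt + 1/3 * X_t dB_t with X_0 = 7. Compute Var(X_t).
Var(X_t) = 49*(exp(t/9) - 1)*exp(12*t/5)

For GBM dX = mu X dt + sigma X dB with X_0 = x_0, apply Itô to Y = log X: dY = (mu - sigma^2/2) dt + sigma dB, so Y_t = log(x_0) + (mu - sigma^2/2) t + sigma B_t and hence X_t = x_0 * exp((mu - sigma^2/2) t + sigma B_t).
With mu = 6/5, sigma = 1/3, x_0 = 7, this gives:
  X_t = 7 * exp((103/90) * t + (1/3) * B_t).
Since sigma*B_t ~ Normal(0, sigma^2 t), E[exp(sigma*B_t)] = exp(sigma^2 t / 2); so E[X_t] = x_0 * exp((mu - sigma^2/2) t) * exp(sigma^2 t / 2) = x_0 * exp(mu t) = 7*exp(6*t/5).
Var(X_t) = E[X_t^2] - (E[X_t])^2 = x_0^2 * exp(2 mu t) * (exp(sigma^2 t) - 1) = 49*(exp(t/9) - 1)*exp(12*t/5).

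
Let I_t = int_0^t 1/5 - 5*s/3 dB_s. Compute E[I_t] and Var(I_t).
E[I_t] = 0; Var(I_t) = t*(625*t^2 - 225*t + 27)/675

The Itô integral of a deterministic integrand f(s) has mean 0 because each increment f(s) * (B_{s+ds} - B_s) has mean 0. By the Itô isometry:
  Var( int_0^t f(s) dB_s ) = E[ (int_0^t f(s) dB_s)^2 ] = int_0^t f(s)^2 ds.
Here f(s) = 1/5 - 5*s/3, so f(s)^2 = (25*s - 3)^2/225. Integrate:
  int_0^t ((25*s - 3)^2/225) ds = t*(625*t^2 - 225*t + 27)/675.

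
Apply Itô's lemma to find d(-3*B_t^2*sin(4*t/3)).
d(-3*B_t^2*sin(4*t/3)) = (-4*B_t^2*cos(4*t/3) - 3*sin(4*t/3)) dt + (-6*B_t*sin(4*t/3)) dB_t

Itô's formula for f(t, x): d f(t, B_t) = (f_t + (1/2) f_xx) dt + f_x dB_t. Compute partials of f(t, x) = -3*x^2*sin(4*t/3):
  f_t(t,x)  = -4*x^2*cos(4*t/3)
  f_x(t,x)  = -6*x*sin(4*t/3)
  f_xx(t,x) = -6*sin(4*t/3)
Assemble drift = f_t + (1/2) f_xx = -4*x^2*cos(4*t/3) - 3*sin(4*t/3) and diffusion = f_x = -6*x*sin(4*t/3). Substituting x = B_t:
  d(-3*B_t^2*sin(4*t/3)) = (-4*B_t^2*cos(4*t/3) - 3*sin(4*t/3)) dt + (-6*B_t*sin(4*t/3)) dB_t.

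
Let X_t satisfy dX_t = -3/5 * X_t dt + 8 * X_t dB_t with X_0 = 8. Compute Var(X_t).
Var(X_t) = (64*exp(64*t) - 64)*exp(-6*t/5)

For GBM dX = mu X dt + sigma X dB with X_0 = x_0, apply Itô to Y = log X: dY = (mu - sigma^2/2) dt + sigma dB, so Y_t = log(x_0) + (mu - sigma^2/2) t + sigma B_t and hence X_t = x_0 * exp((mu - sigma^2/2) t + sigma B_t).
With mu = -3/5, sigma = 8, x_0 = 8, this gives:
  X_t = 8 * exp((-163/5) * t + (8) * B_t).
Since sigma*B_t ~ Normal(0, sigma^2 t), E[exp(sigma*B_t)] = exp(sigma^2 t / 2); so E[X_t] = x_0 * exp((mu - sigma^2/2) t) * exp(sigma^2 t / 2) = x_0 * exp(mu t) = 8*exp(-3*t/5).
Var(X_t) = E[X_t^2] - (E[X_t])^2 = x_0^2 * exp(2 mu t) * (exp(sigma^2 t) - 1) = (64*exp(64*t) - 64)*exp(-6*t/5).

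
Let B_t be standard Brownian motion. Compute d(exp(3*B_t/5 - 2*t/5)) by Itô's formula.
d(exp(3*B_t/5 - 2*t/5)) = (-11*exp(3*B_t/5 - 2*t/5)/50) dt + (3*exp(3*B_t/5 - 2*t/5)/5) dB_t

Itô's formula for f(t, x): d f(t, B_t) = (f_t + (1/2) f_xx) dt + f_x dB_t. Compute partials of f(t, x) = exp(-2*t/5 + 3*x/5):
  f_t(t,x)  = -2*exp(-2*t/5 + 3*x/5)/5
  f_x(t,x)  = 3*exp(-2*t/5 + 3*x/5)/5
  f_xx(t,x) = 9*exp(-2*t/5 + 3*x/5)/25
Assemble drift = f_t + (1/2) f_xx = -11*exp(-2*t/5 + 3*x/5)/50 and diffusion = f_x = 3*exp(-2*t/5 + 3*x/5)/5. Substituting x = B_t:
  d(exp(3*B_t/5 - 2*t/5)) = (-11*exp(3*B_t/5 - 2*t/5)/50) dt + (3*exp(3*B_t/5 - 2*t/5)/5) dB_t.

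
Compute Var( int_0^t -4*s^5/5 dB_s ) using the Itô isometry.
Var = 16*t^11/275

The Itô integral of a deterministic integrand f(s) has mean 0 because each increment f(s) * (B_{s+ds} - B_s) has mean 0. By the Itô isometry:
  Var( int_0^t f(s) dB_s ) = E[ (int_0^t f(s) dB_s)^2 ] = int_0^t f(s)^2 ds.
Here f(s) = -4*s^5/5, so f(s)^2 = 16*s^10/25. Integrate:
  int_0^t (16*s^10/25) ds = 16*t^11/275.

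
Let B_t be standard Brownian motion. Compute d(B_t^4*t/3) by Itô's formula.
d(B_t^4*t/3) = (B_t^2*(B_t^2 + 6*t)/3) dt + (4*B_t^3*t/3) dB_t

Itô's formula for f(t, x): d f(t, B_t) = (f_t + (1/2) f_xx) dt + f_x dB_t. Compute partials of f(t, x) = t*x^4/3:
  f_t(t,x)  = x^4/3
  f_x(t,x)  = 4*t*x^3/3
  f_xx(t,x) = 4*t*x^2
Assemble drift = f_t + (1/2) f_xx = x^2*(6*t + x^2)/3 and diffusion = f_x = 4*t*x^3/3. Substituting x = B_t:
  d(B_t^4*t/3) = (B_t^2*(B_t^2 + 6*t)/3) dt + (4*B_t^3*t/3) dB_t.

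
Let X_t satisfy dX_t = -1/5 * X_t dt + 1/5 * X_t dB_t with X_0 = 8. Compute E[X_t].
E[X_t] = 8*exp(-t/5)

For GBM dX = mu X dt + sigma X dB with X_0 = x_0, apply Itô to Y = log X: dY = (mu - sigma^2/2) dt + sigma dB, so Y_t = log(x_0) + (mu - sigma^2/2) t + sigma B_t and hence X_t = x_0 * exp((mu - sigma^2/2) t + sigma B_t).
With mu = -1/5, sigma = 1/5, x_0 = 8, this gives:
  X_t = 8 * exp((-11/50) * t + (1/5) * B_t).
Since sigma*B_t ~ Normal(0, sigma^2 t), E[exp(sigma*B_t)] = exp(sigma^2 t / 2); so E[X_t] = x_0 * exp((mu - sigma^2/2) t) * exp(sigma^2 t / 2) = x_0 * exp(mu t) = 8*exp(-t/5).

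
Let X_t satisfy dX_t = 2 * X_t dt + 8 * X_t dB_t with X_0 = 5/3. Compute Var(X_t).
Var(X_t) = 25*(exp(64*t) - 1)*exp(4*t)/9

For GBM dX = mu X dt + sigma X dB with X_0 = x_0, apply Itô to Y = log X: dY = (mu - sigma^2/2) dt + sigma dB, so Y_t = log(x_0) + (mu - sigma^2/2) t + sigma B_t and hence X_t = x_0 * exp((mu - sigma^2/2) t + sigma B_t).
With mu = 2, sigma = 8, x_0 = 5/3, this gives:
  X_t = 5/3 * exp((-30) * t + (8) * B_t).
Since sigma*B_t ~ Normal(0, sigma^2 t), E[exp(sigma*B_t)] = exp(sigma^2 t / 2); so E[X_t] = x_0 * exp((mu - sigma^2/2) t) * exp(sigma^2 t / 2) = x_0 * exp(mu t) = 5*exp(2*t)/3.
Var(X_t) = E[X_t^2] - (E[X_t])^2 = x_0^2 * exp(2 mu t) * (exp(sigma^2 t) - 1) = 25*(exp(64*t) - 1)*exp(4*t)/9.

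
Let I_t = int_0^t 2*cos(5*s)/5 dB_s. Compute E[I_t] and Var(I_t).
E[I_t] = 0; Var(I_t) = 2*t/25 + sin(10*t)/125

The Itô integral of a deterministic integrand f(s) has mean 0 because each increment f(s) * (B_{s+ds} - B_s) has mean 0. By the Itô isometry:
  Var( int_0^t f(s) dB_s ) = E[ (int_0^t f(s) dB_s)^2 ] = int_0^t f(s)^2 ds.
Here f(s) = 2*cos(5*s)/5, so f(s)^2 = 4*cos(5*s)^2/25. Integrate:
  int_0^t (4*cos(5*s)^2/25) ds = 2*t/25 + sin(10*t)/125.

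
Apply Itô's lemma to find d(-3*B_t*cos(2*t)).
d(-3*B_t*cos(2*t)) = (6*B_t*sin(2*t)) dt + (-3*cos(2*t)) dB_t

Itô's formula for f(t, x): d f(t, B_t) = (f_t + (1/2) f_xx) dt + f_x dB_t. Compute partials of f(t, x) = -3*x*cos(2*t):
  f_t(t,x)  = 6*x*sin(2*t)
  f_x(t,x)  = -3*cos(2*t)
  f_xx(t,x) = 0
Assemble drift = f_t + (1/2) f_xx = 6*x*sin(2*t) and diffusion = f_x = -3*cos(2*t). Substituting x = B_t:
  d(-3*B_t*cos(2*t)) = (6*B_t*sin(2*t)) dt + (-3*cos(2*t)) dB_t.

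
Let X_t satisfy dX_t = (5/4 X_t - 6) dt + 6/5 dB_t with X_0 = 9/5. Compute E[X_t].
E[X_t] = 24/5 - 3*exp(5*t/4)

Taking expectations and using E[dB_t] = 0, the mean m(t) = E[X_t] satisfies the ODE m'(t) = a m(t) + b with m(0) = x_0. With a = 5/4, b = -6, x_0 = 9/5, the solution is
  m(t) = x_0 * exp(a t) + (b/a) * (exp(a t) - 1)
       = (9/5) * exp((5/4) t) + ((-6)/(5/4)) * (exp((5/4) t) - 1)
       = 24/5 - 3*exp(5*t/4).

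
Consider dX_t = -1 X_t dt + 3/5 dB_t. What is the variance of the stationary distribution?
lim Var(X_t) = 9/50

The OU SDE dX = -theta X dt + sigma dB admits the integrating factor exp(theta t): d(exp(theta t) X_t) = sigma exp(theta t) dB_t. Integrating from 0 to t gives X_t = x_0 * exp(-theta t) + sigma * int_0^t exp(-theta (t-s)) dB_s for any initial x_0. The Itô integral has variance (by the Itô isometry) sigma^2 * int_0^t exp(-2 theta (t - s)) ds = sigma^2 * (1 - exp(-2 theta t)) / (2 theta), independent of x_0.
With theta = 1, sigma = 3/5:
  Var(X_t) = (3/5)^2 * (1 - exp(-2*1 t)) / (2 * 1) = 9/50 - 9*exp(-2*t)/50.
As t -> infinity, exp(-2*1 t) -> 0, so the stationary variance is sigma^2 / (2 theta) = 9/50.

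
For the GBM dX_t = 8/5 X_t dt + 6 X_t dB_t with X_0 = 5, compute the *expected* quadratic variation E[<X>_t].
E[<X>_t] = 1125*exp(196*t/5)/49 - 1125/49

<X>_t = int_0^t (6 * X_s)^2 ds. Taking expectation inside the integral: E[<X>_t] = 6^2 * int_0^t E[X_s^2] ds. For GBM, E[X_s^2] = x_0^2 * exp((2 mu + sigma^2) s). Integrating:
  E[<X>_t] = 6^2 * 5^2 * (exp((2*(8/5) + 6^2) t) - 1) / (2*(8/5) + 6^2)
           = 6^2 * 5^2 * (exp((196/5) t) - 1) / (196/5) = 1125*exp(196*t/5)/49 - 1125/49.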